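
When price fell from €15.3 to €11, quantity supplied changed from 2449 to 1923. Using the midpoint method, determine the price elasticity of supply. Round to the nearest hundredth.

%ΔQ = (1923 − 2449)/[(2449 + 1923)/2] = -526/2186 ≈ -0.2406.
%Δp = (11 − 15.3)/[(15.3 + 11)/2] = -4.3/13.15 ≈ -0.3270.
Arc elasticity E = %ΔQ/%Δp ≈ -0.2406/-0.3270 ≈ 0.74.
|E| < 1: supply is inelastic over this range.

0.74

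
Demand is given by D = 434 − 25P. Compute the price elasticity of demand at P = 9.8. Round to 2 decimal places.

-1.30

At P = 9.8, D = 189.
dD/dP = −25.
Point elasticity E = (dD/dP)·(P/D) = -25 × 9.8/189 ≈ -1.30.
|E| > 1, so demand is elastic at this price.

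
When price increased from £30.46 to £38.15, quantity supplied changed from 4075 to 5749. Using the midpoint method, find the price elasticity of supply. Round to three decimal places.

1.520

%Δq = (5749 − 4075)/[(4075 + 5749)/2] = 1674/4912 ≈ 0.3408.
%ΔP = (38.15 − 30.46)/[(30.46 + 38.15)/2] = 7.69/34.305 ≈ 0.2242.
Arc elasticity E = %Δq/%ΔP ≈ 0.3408/0.2242 ≈ 1.520.
|E| > 1: supply is elastic over this range.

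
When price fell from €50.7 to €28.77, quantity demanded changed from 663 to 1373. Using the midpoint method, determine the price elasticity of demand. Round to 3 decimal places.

%Δq = (1373 − 663)/[(663 + 1373)/2] = 710/1018 ≈ 0.6974.
%Δp = (28.77 − 50.7)/[(50.7 + 28.77)/2] = -21.93/39.735 ≈ -0.5519.
Arc elasticity E = %Δq/%Δp ≈ 0.6974/-0.5519 ≈ -1.264.
|E| > 1: demand is elastic over this range.

-1.264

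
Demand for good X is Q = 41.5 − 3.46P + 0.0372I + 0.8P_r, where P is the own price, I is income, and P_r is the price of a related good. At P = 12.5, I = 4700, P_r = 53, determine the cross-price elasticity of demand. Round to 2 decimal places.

0.20

At the given point, Q = 41.5 − 3.46(12.5) + 0.0372(4700) + 0.8(53) = 41.5 − 43.25 + 174.84 + 42.4 = 215.49.
∂Q/∂P_r = +0.8, so E_xy = 0.8·(53/215.49) ≈ 0.20.
E_xy > 0: the goods are substitutes.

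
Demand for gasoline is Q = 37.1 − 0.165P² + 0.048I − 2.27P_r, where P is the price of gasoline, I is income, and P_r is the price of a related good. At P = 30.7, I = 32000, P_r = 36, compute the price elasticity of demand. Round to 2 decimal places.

Substituting, Q = 37.1 − 0.165(30.7)² + 0.048(32000) − 2.27(36) = 37.1 − 155.5109 + 1536 − 81.72 = 1335.8692.
∂Q/∂P = −2·0.165·P = -10.131, so E_p = -10.131·(30.7/1335.8692) ≈ -0.23.
|E_p| < 1: demand is inelastic.

-0.23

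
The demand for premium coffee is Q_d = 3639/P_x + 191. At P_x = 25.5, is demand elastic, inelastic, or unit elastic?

inelastic

At P_x = 25.5, Q_d = 333.7059.
dQ_d/dP_x = −3639/P_x² = −5.5963.
Point elasticity E = (dQ_d/dP_x)·(P_x/Q_d) = -5.5963 × 25.5/333.7059 ≈ -0.428.
|E| ≈ 0.428 < 1, so demand is inelastic.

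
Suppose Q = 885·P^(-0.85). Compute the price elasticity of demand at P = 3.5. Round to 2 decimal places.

For a Cobb–Douglas (constant-elasticity) form Q = A·P^α·…, the elasticity with respect to P equals the exponent α at every point.
Here the exponent on P is -0.85, so the price elasticity of demand is -0.85.

-0.85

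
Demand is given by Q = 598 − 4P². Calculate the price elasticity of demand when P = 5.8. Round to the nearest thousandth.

At P = 5.8, Q = 463.44.
dQ/dP = −2·4·P = −46.4.
Point elasticity E = (dQ/dP)·(P/Q) = -46.4 × 5.8/463.44 ≈ -0.581.
|E| < 1, so demand is inelastic at this price.

-0.581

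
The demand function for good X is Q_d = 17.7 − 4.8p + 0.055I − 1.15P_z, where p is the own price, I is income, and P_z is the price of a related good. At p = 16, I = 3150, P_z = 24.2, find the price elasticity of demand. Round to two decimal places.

-0.89

First evaluate Q_d: 17.7 − 4.8(16) + 0.055(3150) − 1.15(24.2) = 17.7 − 76.8 + 173.25 − 27.83 = 86.32.
∂Q_d/∂p = −4.8, so E_p = (−4.8)·(16/86.32) ≈ -0.89.
|E_p| < 1: demand is inelastic.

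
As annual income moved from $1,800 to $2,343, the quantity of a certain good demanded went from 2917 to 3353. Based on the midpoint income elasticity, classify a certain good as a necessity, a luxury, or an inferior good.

%ΔQ = (3353 − 2917)/[(2917+3353)/2] = 436/3135 ≈ 0.1391.
%ΔI = (2,343 − 1,800)/[(1,800+2,343)/2] = 543/2071.5 ≈ 0.2621.
E_I = %ΔQ/%ΔI ≈ 0.531.
E_I ∈ (0,1): normal good (necessity).

necessity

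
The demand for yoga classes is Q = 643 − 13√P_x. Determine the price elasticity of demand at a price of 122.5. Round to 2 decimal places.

At P_x = 122.5, Q = 499.1164.
dQ/dP_x = −13/(2√P_x) = −13/(2·11.068).
Point elasticity E = (dQ/dP_x)·(P_x/Q) = -0.5873 × 122.5/499.1164 ≈ -0.14.
|E| < 1, so demand is inelastic at this price.

-0.14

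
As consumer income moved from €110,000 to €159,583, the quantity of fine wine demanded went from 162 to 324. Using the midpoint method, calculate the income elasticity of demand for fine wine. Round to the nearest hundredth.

1.81

%ΔQ = (324 − 162)/[(162+324)/2] = 162/243 ≈ 0.6667.
%ΔM = (159,583 − 110,000)/[(110,000+159,583)/2] = 49583/134791.5 ≈ 0.3678.
E_I = %ΔQ/%ΔM ≈ 1.81.
E_I > 1: normal good (luxury).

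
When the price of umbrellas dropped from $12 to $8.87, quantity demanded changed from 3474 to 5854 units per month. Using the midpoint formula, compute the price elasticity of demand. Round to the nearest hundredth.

%ΔQ = (5854 − 3474)/[(3474 + 5854)/2] = 2380/4664 ≈ 0.5103.
%ΔP = (8.87 − 12)/[(12 + 8.87)/2] = -3.13/10.435 ≈ -0.3000.
Arc elasticity E = %ΔQ/%ΔP ≈ 0.5103/-0.3000 ≈ -1.70.
|E| > 1: demand is elastic over this range.

-1.70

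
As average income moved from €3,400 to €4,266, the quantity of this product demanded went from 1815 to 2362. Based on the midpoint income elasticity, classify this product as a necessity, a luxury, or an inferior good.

%ΔQ = (2362 − 1815)/[(1815+2362)/2] = 547/2088.5 ≈ 0.2619.
%ΔY = (4,266 − 3,400)/[(3,400+4,266)/2] = 866/3833 ≈ 0.2259.
E_I = %ΔQ/%ΔY ≈ 1.159.
E_I > 1: normal good (luxury).

luxury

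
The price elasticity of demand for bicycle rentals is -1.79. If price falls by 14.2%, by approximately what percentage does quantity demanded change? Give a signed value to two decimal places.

25.42

%ΔQ ≈ E × %ΔP = (-1.79) × (-14.2%) ≈ 25.42%.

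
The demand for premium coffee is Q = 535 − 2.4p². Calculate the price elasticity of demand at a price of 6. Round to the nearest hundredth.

At p = 6, Q = 448.6.
dQ/dp = −2·2.4·p = −28.8.
Point elasticity E = (dQ/dp)·(p/Q) = -28.8 × 6/448.6 ≈ -0.39.
|E| < 1, so demand is inelastic at this price.

-0.39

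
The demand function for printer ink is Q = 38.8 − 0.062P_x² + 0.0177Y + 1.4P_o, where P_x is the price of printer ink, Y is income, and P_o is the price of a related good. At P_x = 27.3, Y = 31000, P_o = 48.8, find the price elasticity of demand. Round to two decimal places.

At the given point, Q = 38.8 − 0.062(27.3)² + 0.0177(31000) + 1.4(48.8) = 38.8 − 46.208 + 548.7 + 68.32 = 609.612.
∂Q/∂P_x = −2·0.062·P_x = -3.3852, so E_p = -3.3852·(27.3/609.612) ≈ -0.15.
|E_p| < 1: demand is inelastic.

-0.15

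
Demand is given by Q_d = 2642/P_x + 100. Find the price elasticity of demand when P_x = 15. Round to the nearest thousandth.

At P_x = 15, Q_d = 276.1333.
dQ_d/dP_x = −2642/P_x² = −11.7422.
Point elasticity E = (dQ_d/dP_x)·(P_x/Q_d) = -11.7422 × 15/276.1333 ≈ -0.638.
|E| < 1, so demand is inelastic at this price.

-0.638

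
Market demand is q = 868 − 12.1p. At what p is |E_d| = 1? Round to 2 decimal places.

35.87

For linear demand q = a − bp, E = −bp/(a − bp). |E| = 1 ⇒ bp = a − bp ⇒ p = a/(2b).
p = 868/(2·12.1) ≈ 35.87.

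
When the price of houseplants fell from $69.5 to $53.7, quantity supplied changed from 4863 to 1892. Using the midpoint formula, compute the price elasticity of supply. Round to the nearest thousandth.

3.430

%ΔQ = (1892 − 4863)/[(4863 + 1892)/2] = -2971/3377.5 ≈ -0.8796.
%Δp = (53.7 − 69.5)/[(69.5 + 53.7)/2] = -15.8/61.6 ≈ -0.2565.
Arc elasticity E = %ΔQ/%Δp ≈ -0.8796/-0.2565 ≈ 3.430.
|E| > 1: supply is elastic over this range.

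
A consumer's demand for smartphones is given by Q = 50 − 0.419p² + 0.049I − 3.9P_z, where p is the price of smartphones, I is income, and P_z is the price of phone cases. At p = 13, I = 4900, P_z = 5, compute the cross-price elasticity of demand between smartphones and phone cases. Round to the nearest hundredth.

-0.10

Substituting, Q = 50 − 0.419(13)² + 0.049(4900) − 3.9(5) = 50 − 70.811 + 240.1 − 19.5 = 199.789.
∂Q/∂P_z = −3.9, so E_xy = -3.9·(5/199.789) ≈ -0.10.
E_xy < 0: the goods are complements.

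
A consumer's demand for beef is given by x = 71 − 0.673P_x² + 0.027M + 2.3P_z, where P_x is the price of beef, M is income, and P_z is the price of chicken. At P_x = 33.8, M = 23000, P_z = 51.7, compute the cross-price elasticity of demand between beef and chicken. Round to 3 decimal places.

x = 71 − 0.673(33.8)² + 0.027(23000) + 2.3(51.7) = 71 − 768.8621 + 621 + 118.91 = 42.0479.
∂x/∂P_z = +2.3, so E_xy = 2.3·(51.7/42.0479) ≈ 2.828.
E_xy > 0: the goods are substitutes.

2.828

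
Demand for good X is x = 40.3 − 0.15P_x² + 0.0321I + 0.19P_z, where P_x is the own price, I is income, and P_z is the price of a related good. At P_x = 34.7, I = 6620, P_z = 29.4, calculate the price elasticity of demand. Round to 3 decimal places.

-4.645

Substituting, x = 40.3 − 0.15(34.7)² + 0.0321(6620) + 0.19(29.4) = 40.3 − 180.6135 + 212.502 + 5.586 = 77.7745.
∂x/∂P_x = −2·0.15·P_x = -10.41, so E_p = -10.41·(34.7/77.7745) ≈ -4.645.
|E_p| > 1: demand is elastic.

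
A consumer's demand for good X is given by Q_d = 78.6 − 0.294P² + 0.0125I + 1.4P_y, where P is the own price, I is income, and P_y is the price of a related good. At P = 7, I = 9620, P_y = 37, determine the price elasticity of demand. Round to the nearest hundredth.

-0.12

Substituting, Q_d = 78.6 − 0.294(7)² + 0.0125(9620) + 1.4(37) = 78.6 − 14.406 + 120.25 + 51.8 = 236.244.
∂Q_d/∂P = −2·0.294·P = -4.116, so E_p = -4.116·(7/236.244) ≈ -0.12.
|E_p| < 1: demand is inelastic.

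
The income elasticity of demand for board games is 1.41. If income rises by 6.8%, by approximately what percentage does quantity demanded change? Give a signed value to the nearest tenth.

%ΔQ ≈ E × %ΔI = (1.41) × (6.8%) ≈ 9.6%.

9.6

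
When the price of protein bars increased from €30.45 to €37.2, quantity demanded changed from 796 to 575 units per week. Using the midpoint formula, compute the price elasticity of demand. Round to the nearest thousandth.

-1.616

%ΔQ = (575 − 796)/[(796 + 575)/2] = -221/685.5 ≈ -0.3224.
%Δp = (37.2 − 30.45)/[(30.45 + 37.2)/2] = 6.75/33.825 ≈ 0.1996.
Arc elasticity E = %ΔQ/%Δp ≈ -0.3224/0.1996 ≈ -1.616.
|E| > 1: demand is elastic over this range.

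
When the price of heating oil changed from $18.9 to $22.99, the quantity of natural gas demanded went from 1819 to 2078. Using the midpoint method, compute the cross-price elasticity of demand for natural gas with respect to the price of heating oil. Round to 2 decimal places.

%ΔQ_x = (2078 − 1819)/[(1819+2078)/2] = 259/1948.5 ≈ 0.1329.
%ΔP_y = (22.99 − 18.9)/[(18.9+22.99)/2] ≈ 0.1953.
E_xy = 0.1329/0.1953 ≈ 0.68.
E_xy > 0, so natural gas and heating oil are substitutes.

0.68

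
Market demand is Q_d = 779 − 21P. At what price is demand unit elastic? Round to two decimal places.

18.55

For linear demand Q_d = a − bP, E = −bP/(a − bP). |E| = 1 ⇒ bP = a − bP ⇒ P = a/(2b).
P = 779/(2·21) ≈ 18.55.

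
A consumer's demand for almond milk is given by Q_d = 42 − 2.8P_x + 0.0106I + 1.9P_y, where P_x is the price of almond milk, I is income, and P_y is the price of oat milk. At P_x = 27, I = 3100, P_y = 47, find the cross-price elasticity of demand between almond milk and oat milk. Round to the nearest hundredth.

First evaluate Q_d: 42 − 2.8(27) + 0.0106(3100) + 1.9(47) = 42 − 75.6 + 32.86 + 89.3 = 88.56.
∂Q_d/∂P_y = +1.9, so E_xy = 1.9·(47/88.56) ≈ 1.01.
E_xy > 0: the goods are substitutes.

1.01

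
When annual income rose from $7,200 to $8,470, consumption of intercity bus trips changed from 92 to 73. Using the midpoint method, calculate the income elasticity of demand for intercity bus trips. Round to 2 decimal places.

%ΔQ = (73 − 92)/[(92+73)/2] = -19/82.5 ≈ -0.2303.
%ΔI = (8,470 − 7,200)/[(7,200+8,470)/2] = 1270/7835 ≈ 0.1621.
E_I = %ΔQ/%ΔI ≈ -1.42.
E_I < 0: inferior good.

-1.42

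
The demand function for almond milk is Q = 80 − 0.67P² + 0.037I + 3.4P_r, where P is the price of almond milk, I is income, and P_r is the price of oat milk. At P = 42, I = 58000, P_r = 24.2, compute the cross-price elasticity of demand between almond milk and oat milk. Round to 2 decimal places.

Evaluating quantity at (P, I, P_r) gives Q = 80 − 0.67(42)² + 0.037(58000) + 3.4(24.2) = 80 − 1181.88 + 2146 + 82.28 = 1126.4.
∂Q/∂P_r = +3.4, so E_xy = 3.4·(24.2/1126.4) ≈ 0.07.
E_xy > 0: the goods are substitutes.

0.07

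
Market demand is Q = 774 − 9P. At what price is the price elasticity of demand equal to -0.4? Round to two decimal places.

24.57

Set −bP/(a − bP) = −0.4 ⇒ bP = 0.4(a − bP) ⇒ bP(1+0.4) = 0.4·a.
P = 0.4·774/(9·1.4) ≈ 24.57.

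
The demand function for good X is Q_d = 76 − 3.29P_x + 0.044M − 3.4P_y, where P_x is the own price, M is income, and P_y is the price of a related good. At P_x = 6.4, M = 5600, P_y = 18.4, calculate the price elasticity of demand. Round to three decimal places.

Evaluating quantity at (P_x, M, P_y) gives Q_d = 76 − 3.29(6.4) + 0.044(5600) − 3.4(18.4) = 76 − 21.056 + 246.4 − 62.56 = 238.784.
∂Q_d/∂P_x = −3.29, so E_p = (−3.29)·(6.4/238.784) ≈ -0.088.
|E_p| < 1: demand is inelastic.

-0.088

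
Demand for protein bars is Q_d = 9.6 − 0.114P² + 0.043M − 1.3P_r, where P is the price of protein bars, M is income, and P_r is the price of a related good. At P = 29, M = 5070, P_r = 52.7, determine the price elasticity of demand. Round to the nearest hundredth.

First evaluate Q_d: 9.6 − 0.114(29)² + 0.043(5070) − 1.3(52.7) = 9.6 − 95.874 + 218.01 − 68.51 = 63.226.
∂Q_d/∂P = −2·0.114·P = -6.612, so E_p = -6.612·(29/63.226) ≈ -3.03.
|E_p| > 1: demand is elastic.

-3.03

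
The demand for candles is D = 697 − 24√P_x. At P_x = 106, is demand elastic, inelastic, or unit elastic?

inelastic

At P_x = 106, D = 449.9049.
dD/dP_x = −24/(2√P_x) = −24/(2·10.2956).
Point elasticity E = (dD/dP_x)·(P_x/D) = -1.1655 × 106/449.9049 ≈ -0.275.
|E| ≈ 0.275 < 1, so demand is inelastic.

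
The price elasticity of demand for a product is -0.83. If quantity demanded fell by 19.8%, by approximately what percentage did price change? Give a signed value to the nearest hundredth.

23.86

%ΔQ ≈ E × %ΔP ⇒ %ΔP = %ΔQ / E = (-19.8%)/(-0.83) ≈ 23.86%.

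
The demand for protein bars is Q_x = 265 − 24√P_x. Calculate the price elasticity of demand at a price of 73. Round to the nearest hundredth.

-1.71

At P_x = 73, Q_x = 59.9439.
dQ_x/dP_x = −24/(2√P_x) = −24/(2·8.544).
Point elasticity E = (dQ_x/dP_x)·(P_x/Q_x) = -1.4045 × 73/59.9439 ≈ -1.71.
|E| > 1, so demand is elastic at this price.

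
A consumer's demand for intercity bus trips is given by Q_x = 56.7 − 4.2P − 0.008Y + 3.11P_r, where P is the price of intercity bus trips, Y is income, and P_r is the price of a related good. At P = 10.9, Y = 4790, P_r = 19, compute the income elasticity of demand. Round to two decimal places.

-1.21

Q_x = 56.7 − 4.2(10.9) − 0.008(4790) + 3.11(19) = 56.7 − 45.78 − 38.32 + 59.09 = 31.69.
∂Q_x/∂Y = −0.008, so E_I = -0.008·(4790/31.69) ≈ -1.21.
E_I < 0: inferior good.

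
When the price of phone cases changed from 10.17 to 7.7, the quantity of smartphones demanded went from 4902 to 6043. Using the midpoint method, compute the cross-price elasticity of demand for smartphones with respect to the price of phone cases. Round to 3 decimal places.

%ΔQ_x = (6043 − 4902)/[(4902+6043)/2] = 1141/5472.5 ≈ 0.2085.
%ΔP_y = (7.7 − 10.17)/[(10.17+7.7)/2] ≈ -0.2764.
E_xy = 0.2085/-0.2764 ≈ -0.754.
E_xy < 0, so smartphones and phone cases are complements.

-0.754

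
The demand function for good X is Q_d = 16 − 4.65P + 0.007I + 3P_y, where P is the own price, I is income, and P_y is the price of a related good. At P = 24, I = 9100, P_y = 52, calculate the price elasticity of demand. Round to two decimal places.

-0.90

At the given point, Q_d = 16 − 4.65(24) + 0.007(9100) + 3(52) = 16 − 111.6 + 63.7 + 156 = 124.1.
∂Q_d/∂P = −4.65, so E_p = (−4.65)·(24/124.1) ≈ -0.90.
|E_p| < 1: demand is inelastic.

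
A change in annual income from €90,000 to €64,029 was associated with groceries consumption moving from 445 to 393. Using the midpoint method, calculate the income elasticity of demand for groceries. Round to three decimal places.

0.368

%ΔQ = (393 − 445)/[(445+393)/2] = -52/419 ≈ -0.1241.
%ΔY = (64,029 − 90,000)/[(90,000+64,029)/2] = -25971/77014.5 ≈ -0.3372.
E_I = %ΔQ/%ΔY ≈ 0.368.
E_I ∈ (0,1): normal good (necessity).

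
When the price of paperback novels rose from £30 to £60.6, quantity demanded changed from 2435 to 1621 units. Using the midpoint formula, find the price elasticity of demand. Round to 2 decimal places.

%ΔQ = (1621 − 2435)/[(2435 + 1621)/2] = -814/2028 ≈ -0.4014.
%Δp = (60.6 − 30)/[(30 + 60.6)/2] = 30.6/45.3 ≈ 0.6755.
Arc elasticity E = %ΔQ/%Δp ≈ -0.4014/0.6755 ≈ -0.59.
|E| < 1: demand is inelastic over this range.

-0.59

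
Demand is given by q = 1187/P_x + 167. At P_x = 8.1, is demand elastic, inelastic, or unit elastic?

At P_x = 8.1, q = 313.5432.
dq/dP_x = −1187/P_x² = −18.0918.
Point elasticity E = (dq/dP_x)·(P_x/q) = -18.0918 × 8.1/313.5432 ≈ -0.467.
|E| ≈ 0.467 < 1, so demand is inelastic.

inelastic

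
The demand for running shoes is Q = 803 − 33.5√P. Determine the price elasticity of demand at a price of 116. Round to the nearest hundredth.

-0.41

At P = 116, Q = 442.194.
dQ/dP = −33.5/(2√P) = −33.5/(2·10.7703).
Point elasticity E = (dQ/dP)·(P/Q) = -1.5552 × 116/442.194 ≈ -0.41.
|E| < 1, so demand is inelastic at this price.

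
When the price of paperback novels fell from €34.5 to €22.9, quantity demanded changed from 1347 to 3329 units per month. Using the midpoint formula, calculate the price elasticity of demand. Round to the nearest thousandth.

%ΔQ = (3329 − 1347)/[(1347 + 3329)/2] = 1982/2338 ≈ 0.8477.
%Δp = (22.9 − 34.5)/[(34.5 + 22.9)/2] = -11.6/28.7 ≈ -0.4042.
Arc elasticity E = %ΔQ/%Δp ≈ 0.8477/-0.4042 ≈ -2.097.
|E| > 1: demand is elastic over this range.

-2.097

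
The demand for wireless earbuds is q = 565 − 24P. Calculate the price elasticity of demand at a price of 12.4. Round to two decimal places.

At P = 12.4, q = 267.4.
dq/dP = −24.
Point elasticity E = (dq/dP)·(P/q) = -24 × 12.4/267.4 ≈ -1.11.
|E| > 1, so demand is elastic at this price.

-1.11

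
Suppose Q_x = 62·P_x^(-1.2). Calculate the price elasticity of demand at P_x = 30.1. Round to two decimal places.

For a Cobb–Douglas (constant-elasticity) form Q_x = A·P_x^α·…, the elasticity with respect to P_x equals the exponent α at every point.
Here the exponent on P_x is -1.2, so the price elasticity of demand is -1.20.

-1.20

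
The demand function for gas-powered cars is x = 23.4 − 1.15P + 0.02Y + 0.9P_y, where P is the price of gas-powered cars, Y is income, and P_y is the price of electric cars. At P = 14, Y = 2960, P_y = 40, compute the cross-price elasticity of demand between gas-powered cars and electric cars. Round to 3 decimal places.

0.351

Evaluating quantity at (P, Y, P_y) gives x = 23.4 − 1.15(14) + 0.02(2960) + 0.9(40) = 23.4 − 16.1 + 59.2 + 36 = 102.5.
∂x/∂P_y = +0.9, so E_xy = 0.9·(40/102.5) ≈ 0.351.
E_xy > 0: the goods are substitutes.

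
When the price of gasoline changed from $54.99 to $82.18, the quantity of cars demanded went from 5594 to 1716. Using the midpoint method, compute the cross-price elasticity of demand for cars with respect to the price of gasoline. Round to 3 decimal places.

-2.676

%ΔQ_x = (1716 − 5594)/[(5594+1716)/2] = -3878/3655 ≈ -1.0610.
%ΔP_y = (82.18 − 54.99)/[(54.99+82.18)/2] ≈ 0.3964.
E_xy = -1.0610/0.3964 ≈ -2.676.
E_xy < 0, so cars and gasoline are complements.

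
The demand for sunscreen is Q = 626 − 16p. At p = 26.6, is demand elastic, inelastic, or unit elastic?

At p = 26.6, Q = 200.4.
dQ/dp = −16.
Point elasticity E = (dQ/dp)·(p/Q) = -16 × 26.6/200.4 ≈ -2.124.
|E| ≈ 2.124 > 1, so demand is elastic.

elastic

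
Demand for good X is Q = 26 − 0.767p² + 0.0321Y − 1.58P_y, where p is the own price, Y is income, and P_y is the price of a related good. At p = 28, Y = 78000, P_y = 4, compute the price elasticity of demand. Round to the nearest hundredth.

-0.63

Q = 26 − 0.767(28)² + 0.0321(78000) − 1.58(4) = 26 − 601.328 + 2503.8 − 6.32 = 1922.152.
∂Q/∂p = −2·0.767·p = -42.952, so E_p = -42.952·(28/1922.152) ≈ -0.63.
|E_p| < 1: demand is inelastic.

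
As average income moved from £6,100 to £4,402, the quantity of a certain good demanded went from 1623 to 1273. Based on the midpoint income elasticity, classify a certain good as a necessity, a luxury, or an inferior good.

necessity

%ΔQ = (1273 − 1623)/[(1623+1273)/2] = -350/1448 ≈ -0.2417.
%ΔY = (4,402 − 6,100)/[(6,100+4,402)/2] = -1698/5251 ≈ -0.3234.
E_I = %ΔQ/%ΔY ≈ 0.747.
E_I ∈ (0,1): normal good (necessity).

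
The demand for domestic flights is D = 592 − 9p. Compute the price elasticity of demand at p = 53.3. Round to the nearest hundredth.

At p = 53.3, D = 112.3.
dD/dp = −9.
Point elasticity E = (dD/dp)·(p/D) = -9 × 53.3/112.3 ≈ -4.27.
|E| > 1, so demand is elastic at this price.

-4.27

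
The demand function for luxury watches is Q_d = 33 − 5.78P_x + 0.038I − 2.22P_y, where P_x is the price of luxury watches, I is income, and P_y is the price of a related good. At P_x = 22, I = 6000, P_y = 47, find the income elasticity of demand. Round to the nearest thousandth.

First evaluate Q_d: 33 − 5.78(22) + 0.038(6000) − 2.22(47) = 33 − 127.16 + 228 − 104.34 = 29.5.
∂Q_d/∂I = +0.038, so E_I = 0.038·(6000/29.5) ≈ 7.729.
E_I > 1: normal good (luxury).

7.729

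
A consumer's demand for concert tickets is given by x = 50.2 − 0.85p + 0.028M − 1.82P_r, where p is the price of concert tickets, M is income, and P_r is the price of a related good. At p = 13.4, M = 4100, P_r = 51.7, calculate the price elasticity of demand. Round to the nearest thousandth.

At the given point, x = 50.2 − 0.85(13.4) + 0.028(4100) − 1.82(51.7) = 50.2 − 11.39 + 114.8 − 94.094 = 59.516.
∂x/∂p = −0.85, so E_p = (−0.85)·(13.4/59.516) ≈ -0.191.
|E_p| < 1: demand is inelastic.

-0.191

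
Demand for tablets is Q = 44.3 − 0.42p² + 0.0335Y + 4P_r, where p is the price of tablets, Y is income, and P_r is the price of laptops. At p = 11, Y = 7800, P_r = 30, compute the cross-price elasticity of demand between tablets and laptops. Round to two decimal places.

0.32

Q = 44.3 − 0.42(11)² + 0.0335(7800) + 4(30) = 44.3 − 50.82 + 261.3 + 120 = 374.78.
∂Q/∂P_r = +4, so E_xy = 4·(30/374.78) ≈ 0.32.
E_xy > 0: the goods are substitutes.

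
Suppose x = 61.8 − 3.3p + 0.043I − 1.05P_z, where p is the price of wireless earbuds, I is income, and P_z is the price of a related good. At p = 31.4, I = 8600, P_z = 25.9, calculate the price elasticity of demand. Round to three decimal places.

At the given point, x = 61.8 − 3.3(31.4) + 0.043(8600) − 1.05(25.9) = 61.8 − 103.62 + 369.8 − 27.195 = 300.785.
∂x/∂p = −3.3, so E_p = (−3.3)·(31.4/300.785) ≈ -0.344.
|E_p| < 1: demand is inelastic.

-0.344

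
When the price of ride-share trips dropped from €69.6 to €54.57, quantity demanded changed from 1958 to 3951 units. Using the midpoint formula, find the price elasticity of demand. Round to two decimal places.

%ΔQ = (3951 − 1958)/[(1958 + 3951)/2] = 1993/2954.5 ≈ 0.6746.
%ΔP = (54.57 − 69.6)/[(69.6 + 54.57)/2] = -15.03/62.085 ≈ -0.2421.
Arc elasticity E = %ΔQ/%ΔP ≈ 0.6746/-0.2421 ≈ -2.79.
|E| > 1: demand is elastic over this range.

-2.79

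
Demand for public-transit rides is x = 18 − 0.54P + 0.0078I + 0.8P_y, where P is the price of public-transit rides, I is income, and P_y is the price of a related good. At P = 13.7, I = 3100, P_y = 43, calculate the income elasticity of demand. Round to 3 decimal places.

Evaluating quantity at (P, I, P_y) gives x = 18 − 0.54(13.7) + 0.0078(3100) + 0.8(43) = 18 − 7.398 + 24.18 + 34.4 = 69.182.
∂x/∂I = +0.0078, so E_I = 0.0078·(3100/69.182) ≈ 0.350.
E_I ∈ (0,1): normal good (necessity).

0.350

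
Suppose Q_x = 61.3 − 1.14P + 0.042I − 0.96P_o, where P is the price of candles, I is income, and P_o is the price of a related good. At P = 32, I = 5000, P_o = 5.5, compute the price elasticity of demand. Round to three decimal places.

Q_x = 61.3 − 1.14(32) + 0.042(5000) − 0.96(5.5) = 61.3 − 36.48 + 210 − 5.28 = 229.54.
∂Q_x/∂P = −1.14, so E_p = (−1.14)·(32/229.54) ≈ -0.159.
|E_p| < 1: demand is inelastic.

-0.159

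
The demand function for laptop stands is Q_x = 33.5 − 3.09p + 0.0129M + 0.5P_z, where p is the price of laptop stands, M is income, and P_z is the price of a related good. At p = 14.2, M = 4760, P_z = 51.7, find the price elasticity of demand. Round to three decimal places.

At the given point, Q_x = 33.5 − 3.09(14.2) + 0.0129(4760) + 0.5(51.7) = 33.5 − 43.878 + 61.404 + 25.85 = 76.876.
∂Q_x/∂p = −3.09, so E_p = (−3.09)·(14.2/76.876) ≈ -0.571.
|E_p| < 1: demand is inelastic.

-0.571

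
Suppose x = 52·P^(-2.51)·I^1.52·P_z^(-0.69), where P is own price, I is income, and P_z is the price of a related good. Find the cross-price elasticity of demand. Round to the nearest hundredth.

For a Cobb–Douglas (constant-elasticity) form x = A·P_z^α·…, the elasticity with respect to P_z equals the exponent α at every point.
Here the exponent on P_z is -0.69, so the cross-price elasticity of demand is -0.69.

-0.69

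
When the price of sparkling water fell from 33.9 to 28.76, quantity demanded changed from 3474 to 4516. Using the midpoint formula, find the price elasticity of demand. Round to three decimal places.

%Δq = (4516 − 3474)/[(3474 + 4516)/2] = 1042/3995 ≈ 0.2608.
%Δp = (28.76 − 33.9)/[(33.9 + 28.76)/2] = -5.14/31.33 ≈ -0.1641.
Arc elasticity E = %Δq/%Δp ≈ 0.2608/-0.1641 ≈ -1.590.
|E| > 1: demand is elastic over this range.

-1.590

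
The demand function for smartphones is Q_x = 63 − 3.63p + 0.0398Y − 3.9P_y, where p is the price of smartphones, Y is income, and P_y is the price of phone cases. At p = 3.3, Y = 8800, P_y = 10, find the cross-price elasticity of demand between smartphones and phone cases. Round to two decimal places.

-0.11

Q_x = 63 − 3.63(3.3) + 0.0398(8800) − 3.9(10) = 63 − 11.979 + 350.24 − 39 = 362.261.
∂Q_x/∂P_y = −3.9, so E_xy = -3.9·(10/362.261) ≈ -0.11.
E_xy < 0: the goods are complements.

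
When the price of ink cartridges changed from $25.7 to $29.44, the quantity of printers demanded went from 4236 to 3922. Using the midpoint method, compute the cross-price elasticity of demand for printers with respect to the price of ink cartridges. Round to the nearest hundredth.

-0.57

%ΔQ_x = (3922 − 4236)/[(4236+3922)/2] = -314/4079 ≈ -0.0770.
%ΔP_y = (29.44 − 25.7)/[(25.7+29.44)/2] ≈ 0.1357.
E_xy = -0.0770/0.1357 ≈ -0.57.
E_xy < 0, so printers and ink cartridges are complements.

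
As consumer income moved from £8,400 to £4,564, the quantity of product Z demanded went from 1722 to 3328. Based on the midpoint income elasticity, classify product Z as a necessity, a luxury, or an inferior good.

%ΔQ = (3328 − 1722)/[(1722+3328)/2] = 1606/2525 ≈ 0.6360.
%ΔI = (4,564 − 8,400)/[(8,400+4,564)/2] = -3836/6482 ≈ -0.5918.
E_I = %ΔQ/%ΔI ≈ -1.075.
E_I < 0: inferior good.

inferior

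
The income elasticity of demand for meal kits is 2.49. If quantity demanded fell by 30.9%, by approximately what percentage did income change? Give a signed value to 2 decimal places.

-12.41

%ΔQ ≈ E × %ΔI ⇒ %ΔI = %ΔQ / E = (-30.9%)/(2.49) ≈ -12.41%.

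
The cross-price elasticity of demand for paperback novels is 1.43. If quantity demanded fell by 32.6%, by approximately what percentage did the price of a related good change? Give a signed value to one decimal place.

-22.8

%ΔQ ≈ E × %ΔP_y ⇒ %ΔP_y = %ΔQ / E = (-32.6%)/(1.43) ≈ -22.8%.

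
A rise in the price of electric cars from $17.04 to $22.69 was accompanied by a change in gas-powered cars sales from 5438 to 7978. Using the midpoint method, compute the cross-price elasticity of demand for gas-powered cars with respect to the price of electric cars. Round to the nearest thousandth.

%ΔQ_x = (7978 − 5438)/[(5438+7978)/2] = 2540/6708 ≈ 0.3787.
%ΔP_y = (22.69 − 17.04)/[(17.04+22.69)/2] ≈ 0.2844.
E_xy = 0.3787/0.2844 ≈ 1.331.
E_xy > 0, so gas-powered cars and electric cars are substitutes.

1.331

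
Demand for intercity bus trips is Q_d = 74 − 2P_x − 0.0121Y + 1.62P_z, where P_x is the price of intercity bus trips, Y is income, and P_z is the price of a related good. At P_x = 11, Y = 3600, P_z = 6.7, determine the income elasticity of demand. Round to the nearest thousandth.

First evaluate Q_d: 74 − 2(11) − 0.0121(3600) + 1.62(6.7) = 74 − 22 − 43.56 + 10.854 = 19.294.
∂Q_d/∂Y = −0.0121, so E_I = -0.0121·(3600/19.294) ≈ -2.258.
E_I < 0: inferior good.

-2.258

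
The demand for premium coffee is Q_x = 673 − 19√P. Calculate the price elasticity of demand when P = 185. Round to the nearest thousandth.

-0.312

At P = 185, Q_x = 414.5721.
dQ_x/dP = −19/(2√P) = −19/(2·13.6015).
Point elasticity E = (dQ_x/dP)·(P/Q_x) = -0.6985 × 185/414.5721 ≈ -0.312.
|E| < 1, so demand is inelastic at this price.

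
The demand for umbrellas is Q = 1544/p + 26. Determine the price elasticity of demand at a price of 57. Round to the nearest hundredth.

At p = 57, Q = 53.0877.
dQ/dp = −1544/p² = −0.4752.
Point elasticity E = (dQ/dp)·(p/Q) = -0.4752 × 57/53.0877 ≈ -0.51.
|E| < 1, so demand is inelastic at this price.

-0.51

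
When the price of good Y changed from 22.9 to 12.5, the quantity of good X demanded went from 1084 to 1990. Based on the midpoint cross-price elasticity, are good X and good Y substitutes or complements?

complements

%ΔQ_x = (1990 − 1084)/[(1084+1990)/2] = 906/1537 ≈ 0.5895.
%ΔP_y = (12.5 − 22.9)/[(22.9+12.5)/2] ≈ -0.5876.
E_xy = 0.5895/-0.5876 ≈ -1.003.
E_xy < 0, so the goods are complements.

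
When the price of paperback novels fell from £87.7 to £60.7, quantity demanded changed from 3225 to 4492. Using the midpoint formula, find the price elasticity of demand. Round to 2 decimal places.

%ΔQ = (4492 − 3225)/[(3225 + 4492)/2] = 1267/3858.5 ≈ 0.3284.
%Δp = (60.7 − 87.7)/[(87.7 + 60.7)/2] = -27/74.2 ≈ -0.3639.
Arc elasticity E = %ΔQ/%Δp ≈ 0.3284/-0.3639 ≈ -0.90.
|E| < 1: demand is inelastic over this range.

-0.90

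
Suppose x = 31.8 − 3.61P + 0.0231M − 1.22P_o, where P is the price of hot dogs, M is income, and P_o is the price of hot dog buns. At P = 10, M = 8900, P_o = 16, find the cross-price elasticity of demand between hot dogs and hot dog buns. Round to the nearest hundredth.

Substituting, x = 31.8 − 3.61(10) + 0.0231(8900) − 1.22(16) = 31.8 − 36.1 + 205.59 − 19.52 = 181.77.
∂x/∂P_o = −1.22, so E_xy = -1.22·(16/181.77) ≈ -0.11.
E_xy < 0: the goods are complements.

-0.11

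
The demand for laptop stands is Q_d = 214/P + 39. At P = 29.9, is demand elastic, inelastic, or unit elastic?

At P = 29.9, Q_d = 46.1572.
dQ_d/dP = −214/P² = −0.2394.
Point elasticity E = (dQ_d/dP)·(P/Q_d) = -0.2394 × 29.9/46.1572 ≈ -0.155.
|E| ≈ 0.155 < 1, so demand is inelastic.

inelastic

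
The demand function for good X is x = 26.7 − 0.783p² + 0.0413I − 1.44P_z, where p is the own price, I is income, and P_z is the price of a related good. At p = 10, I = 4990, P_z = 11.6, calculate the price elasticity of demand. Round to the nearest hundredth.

-1.14

At the given point, x = 26.7 − 0.783(10)² + 0.0413(4990) − 1.44(11.6) = 26.7 − 78.3 + 206.087 − 16.704 = 137.783.
∂x/∂p = −2·0.783·p = -15.66, so E_p = -15.66·(10/137.783) ≈ -1.14.
|E_p| > 1: demand is elastic.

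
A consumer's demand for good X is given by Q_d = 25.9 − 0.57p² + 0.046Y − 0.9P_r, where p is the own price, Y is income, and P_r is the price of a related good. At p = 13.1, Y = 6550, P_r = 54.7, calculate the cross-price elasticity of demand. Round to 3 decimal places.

-0.273

First evaluate Q_d: 25.9 − 0.57(13.1)² + 0.046(6550) − 0.9(54.7) = 25.9 − 97.8177 + 301.3 − 49.23 = 180.1523.
∂Q_d/∂P_r = −0.9, so E_xy = -0.9·(54.7/180.1523) ≈ -0.273.
E_xy < 0: the goods are complements.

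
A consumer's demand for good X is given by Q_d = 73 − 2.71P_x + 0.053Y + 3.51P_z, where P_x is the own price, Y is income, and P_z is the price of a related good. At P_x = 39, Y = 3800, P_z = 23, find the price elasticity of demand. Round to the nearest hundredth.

-0.42

At the given point, Q_d = 73 − 2.71(39) + 0.053(3800) + 3.51(23) = 73 − 105.69 + 201.4 + 80.73 = 249.44.
∂Q_d/∂P_x = −2.71, so E_p = (−2.71)·(39/249.44) ≈ -0.42.
|E_p| < 1: demand is inelastic.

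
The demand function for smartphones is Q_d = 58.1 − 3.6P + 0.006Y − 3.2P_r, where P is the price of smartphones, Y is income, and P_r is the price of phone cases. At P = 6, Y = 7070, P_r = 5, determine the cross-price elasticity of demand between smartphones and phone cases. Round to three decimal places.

At the given point, Q_d = 58.1 − 3.6(6) + 0.006(7070) − 3.2(5) = 58.1 − 21.6 + 42.42 − 16 = 62.92.
∂Q_d/∂P_r = −3.2, so E_xy = -3.2·(5/62.92) ≈ -0.254.
E_xy < 0: the goods are complements.

-0.254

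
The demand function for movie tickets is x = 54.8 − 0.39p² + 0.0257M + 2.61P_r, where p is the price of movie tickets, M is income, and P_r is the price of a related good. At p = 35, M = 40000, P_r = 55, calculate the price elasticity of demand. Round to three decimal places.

x = 54.8 − 0.39(35)² + 0.0257(40000) + 2.61(55) = 54.8 − 477.75 + 1028 + 143.55 = 748.6.
∂x/∂p = −2·0.39·p = -27.3, so E_p = -27.3·(35/748.6) ≈ -1.276.
|E_p| > 1: demand is elastic.

-1.276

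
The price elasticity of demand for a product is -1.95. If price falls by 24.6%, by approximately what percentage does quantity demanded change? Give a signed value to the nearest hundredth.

%ΔQ ≈ E × %ΔP = (-1.95) × (-24.6%) = 47.97%.

47.97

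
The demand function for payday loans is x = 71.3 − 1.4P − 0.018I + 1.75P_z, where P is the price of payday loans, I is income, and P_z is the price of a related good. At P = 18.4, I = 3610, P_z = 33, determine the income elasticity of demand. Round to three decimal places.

-1.696

Substituting, x = 71.3 − 1.4(18.4) − 0.018(3610) + 1.75(33) = 71.3 − 25.76 − 64.98 + 57.75 = 38.31.
∂x/∂I = −0.018, so E_I = -0.018·(3610/38.31) ≈ -1.696.
E_I < 0: inferior good.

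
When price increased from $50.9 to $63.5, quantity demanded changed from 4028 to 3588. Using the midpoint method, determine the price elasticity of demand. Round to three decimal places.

%ΔQ = (3588 − 4028)/[(4028 + 3588)/2] = -440/3808 ≈ -0.1155.
%ΔP = (63.5 − 50.9)/[(50.9 + 63.5)/2] = 12.6/57.2 ≈ 0.2203.
Arc elasticity E = %ΔQ/%ΔP ≈ -0.1155/0.2203 ≈ -0.525.
|E| < 1: demand is inelastic over this range.

-0.525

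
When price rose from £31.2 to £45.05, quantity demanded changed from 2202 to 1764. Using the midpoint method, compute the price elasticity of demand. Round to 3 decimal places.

%ΔQ = (1764 − 2202)/[(2202 + 1764)/2] = -438/1983 ≈ -0.2209.
%Δp = (45.05 − 31.2)/[(31.2 + 45.05)/2] = 13.85/38.125 ≈ 0.3633.
Arc elasticity E = %ΔQ/%Δp ≈ -0.2209/0.3633 ≈ -0.608.
|E| < 1: demand is inelastic over this range.

-0.608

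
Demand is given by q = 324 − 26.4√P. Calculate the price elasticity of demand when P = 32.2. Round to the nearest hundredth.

At P = 32.2, q = 174.1931.
dq/dP = −26.4/(2√P) = −26.4/(2·5.6745).
Point elasticity E = (dq/dP)·(P/q) = -2.3262 × 32.2/174.1931 ≈ -0.43.
|E| < 1, so demand is inelastic at this price.

-0.43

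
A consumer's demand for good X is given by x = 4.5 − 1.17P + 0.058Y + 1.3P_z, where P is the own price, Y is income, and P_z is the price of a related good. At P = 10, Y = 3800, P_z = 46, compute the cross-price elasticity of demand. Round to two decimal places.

0.22

Substituting, x = 4.5 − 1.17(10) + 0.058(3800) + 1.3(46) = 4.5 − 11.7 + 220.4 + 59.8 = 273.
∂x/∂P_z = +1.3, so E_xy = 1.3·(46/273) ≈ 0.22.
E_xy > 0: the goods are substitutes.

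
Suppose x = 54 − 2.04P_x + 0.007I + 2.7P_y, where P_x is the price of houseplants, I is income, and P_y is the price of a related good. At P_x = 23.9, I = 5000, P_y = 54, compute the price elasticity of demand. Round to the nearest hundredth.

At the given point, x = 54 − 2.04(23.9) + 0.007(5000) + 2.7(54) = 54 − 48.756 + 35 + 145.8 = 186.044.
∂x/∂P_x = −2.04, so E_p = (−2.04)·(23.9/186.044) ≈ -0.26.
|E_p| < 1: demand is inelastic.

-0.26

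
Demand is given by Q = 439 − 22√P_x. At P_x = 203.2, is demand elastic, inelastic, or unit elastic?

elastic

At P_x = 203.2, Q = 125.3939.
dQ/dP_x = −22/(2√P_x) = −22/(2·14.2548).
Point elasticity E = (dQ/dP_x)·(P_x/Q) = -0.7717 × 203.2/125.3939 ≈ -1.250.
|E| ≈ 1.250 > 1, so demand is elastic.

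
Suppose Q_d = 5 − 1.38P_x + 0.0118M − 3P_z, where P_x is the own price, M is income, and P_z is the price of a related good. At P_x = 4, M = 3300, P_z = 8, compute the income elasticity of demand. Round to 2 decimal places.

2.70

Q_d = 5 − 1.38(4) + 0.0118(3300) − 3(8) = 5 − 5.52 + 38.94 − 24 = 14.42.
∂Q_d/∂M = +0.0118, so E_I = 0.0118·(3300/14.42) ≈ 2.70.
E_I > 1: normal good (luxury).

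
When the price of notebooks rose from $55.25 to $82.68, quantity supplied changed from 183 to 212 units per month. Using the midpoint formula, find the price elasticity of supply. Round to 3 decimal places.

0.369

%Δq = (212 − 183)/[(183 + 212)/2] = 29/197.5 ≈ 0.1468.
%Δp = (82.68 − 55.25)/[(55.25 + 82.68)/2] = 27.43/68.965 ≈ 0.3977.
Arc elasticity E = %Δq/%Δp ≈ 0.1468/0.3977 ≈ 0.369.
|E| < 1: supply is inelastic over this range.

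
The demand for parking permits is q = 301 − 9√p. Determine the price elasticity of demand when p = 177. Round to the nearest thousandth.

At p = 177, q = 181.2628.
dq/dp = −9/(2√p) = −9/(2·13.3041).
Point elasticity E = (dq/dp)·(p/q) = -0.3382 × 177/181.2628 ≈ -0.330.
|E| < 1, so demand is inelastic at this price.

-0.330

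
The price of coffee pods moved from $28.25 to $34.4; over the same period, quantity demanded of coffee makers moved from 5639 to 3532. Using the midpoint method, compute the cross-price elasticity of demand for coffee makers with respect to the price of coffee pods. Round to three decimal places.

-2.340

%ΔQ_x = (3532 − 5639)/[(5639+3532)/2] = -2107/4585.5 ≈ -0.4595.
%ΔP_y = (34.4 − 28.25)/[(28.25+34.4)/2] ≈ 0.1963.
E_xy = -0.4595/0.1963 ≈ -2.340.
E_xy < 0, so coffee makers and coffee pods are complements.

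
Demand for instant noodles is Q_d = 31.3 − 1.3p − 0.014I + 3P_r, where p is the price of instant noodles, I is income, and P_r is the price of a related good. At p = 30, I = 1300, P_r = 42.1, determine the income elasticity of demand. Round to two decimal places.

-0.18

At the given point, Q_d = 31.3 − 1.3(30) − 0.014(1300) + 3(42.1) = 31.3 − 39 − 18.2 + 126.3 = 100.4.
∂Q_d/∂I = −0.014, so E_I = -0.014·(1300/100.4) ≈ -0.18.
E_I < 0: inferior good.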